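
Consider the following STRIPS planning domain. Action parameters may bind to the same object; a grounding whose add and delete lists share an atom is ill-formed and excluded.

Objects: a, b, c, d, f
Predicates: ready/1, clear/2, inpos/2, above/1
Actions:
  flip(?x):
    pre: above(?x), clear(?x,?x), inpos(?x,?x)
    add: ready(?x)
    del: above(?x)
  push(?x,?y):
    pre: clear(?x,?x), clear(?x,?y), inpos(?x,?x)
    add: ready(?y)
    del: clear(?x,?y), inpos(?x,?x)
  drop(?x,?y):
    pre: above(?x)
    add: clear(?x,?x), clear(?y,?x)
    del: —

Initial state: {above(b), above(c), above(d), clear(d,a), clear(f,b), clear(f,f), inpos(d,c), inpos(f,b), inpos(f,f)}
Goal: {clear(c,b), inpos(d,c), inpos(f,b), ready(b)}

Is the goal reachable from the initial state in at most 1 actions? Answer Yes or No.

1. push(f,b)  →  {above(b), above(c), above(d), clear(d,a), clear(f,f), inpos(d,c), inpos(f,b), ready(b)}
2. drop(b,c)  →  {above(b), above(c), above(d), clear(b,b), clear(c,b), clear(d,a), clear(f,f), inpos(d,c), inpos(f,b), ready(b)}
optimal plan length = 2; 2 > 1

No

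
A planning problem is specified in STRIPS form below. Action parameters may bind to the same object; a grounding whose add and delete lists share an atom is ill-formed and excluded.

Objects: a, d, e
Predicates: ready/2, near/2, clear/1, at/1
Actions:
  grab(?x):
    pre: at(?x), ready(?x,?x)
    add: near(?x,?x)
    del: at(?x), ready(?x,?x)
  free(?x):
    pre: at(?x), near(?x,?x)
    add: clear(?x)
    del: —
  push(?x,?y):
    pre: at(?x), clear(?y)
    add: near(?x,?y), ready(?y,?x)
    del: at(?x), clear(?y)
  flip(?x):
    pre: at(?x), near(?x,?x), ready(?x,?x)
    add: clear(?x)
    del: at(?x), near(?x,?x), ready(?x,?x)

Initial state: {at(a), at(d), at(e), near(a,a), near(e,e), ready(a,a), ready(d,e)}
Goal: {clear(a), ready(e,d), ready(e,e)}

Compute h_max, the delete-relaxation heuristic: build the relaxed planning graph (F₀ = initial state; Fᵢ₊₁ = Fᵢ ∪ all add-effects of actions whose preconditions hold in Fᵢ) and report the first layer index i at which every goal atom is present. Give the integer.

2

F0 = init (7 atoms)
F1 = F0 ∪ {clear(a), clear(e)}  (9 atoms)
F2 = F1 ∪ {near(a,e), near(d,a), near(d,e), near(e,a), ready(a,d), ready(a,e), ready(e,a), ready(e,d), ready(e,e)}  (18 atoms)
goal ⊆ F2  ⇒  h_max = 2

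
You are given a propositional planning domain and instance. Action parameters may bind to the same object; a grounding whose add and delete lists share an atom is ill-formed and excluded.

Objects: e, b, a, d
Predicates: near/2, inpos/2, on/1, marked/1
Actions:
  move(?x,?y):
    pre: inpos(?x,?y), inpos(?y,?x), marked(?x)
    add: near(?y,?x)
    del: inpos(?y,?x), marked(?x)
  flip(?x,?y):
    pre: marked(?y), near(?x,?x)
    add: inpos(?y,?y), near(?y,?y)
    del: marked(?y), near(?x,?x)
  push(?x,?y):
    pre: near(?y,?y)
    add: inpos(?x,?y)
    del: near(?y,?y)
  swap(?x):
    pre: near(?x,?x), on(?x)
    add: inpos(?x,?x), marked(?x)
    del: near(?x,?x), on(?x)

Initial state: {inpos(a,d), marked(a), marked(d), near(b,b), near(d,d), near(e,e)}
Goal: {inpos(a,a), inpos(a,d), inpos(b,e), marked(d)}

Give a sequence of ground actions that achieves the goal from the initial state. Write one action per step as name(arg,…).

1. flip(b,a)  →  {inpos(a,a), inpos(a,d), marked(d), near(a,a), near(d,d), near(e,e)}
2. push(b,e)  →  {inpos(a,a), inpos(a,d), inpos(b,e), marked(d), near(a,a), near(d,d)}

flip(b,a); push(b,e)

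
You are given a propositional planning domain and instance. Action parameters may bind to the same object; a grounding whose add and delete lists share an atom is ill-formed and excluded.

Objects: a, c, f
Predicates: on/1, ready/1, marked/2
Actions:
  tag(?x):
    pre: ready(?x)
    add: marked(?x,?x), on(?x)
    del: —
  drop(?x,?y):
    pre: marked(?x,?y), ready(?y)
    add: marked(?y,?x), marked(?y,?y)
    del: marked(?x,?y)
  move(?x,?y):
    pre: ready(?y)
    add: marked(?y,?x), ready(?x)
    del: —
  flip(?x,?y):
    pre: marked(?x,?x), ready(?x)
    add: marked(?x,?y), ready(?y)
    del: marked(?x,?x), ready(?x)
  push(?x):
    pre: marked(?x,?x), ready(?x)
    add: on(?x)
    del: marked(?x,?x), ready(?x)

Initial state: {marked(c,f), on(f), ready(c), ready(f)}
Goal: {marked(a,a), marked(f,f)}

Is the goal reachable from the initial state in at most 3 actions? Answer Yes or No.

Yes

1. tag(f)  →  {marked(c,f), marked(f,f), on(f), ready(c), ready(f)}
2. move(a,c)  →  {marked(c,a), marked(c,f), marked(f,f), on(f), ready(a), ready(c), ready(f)}
3. tag(a)  →  {marked(a,a), marked(c,a), marked(c,f), marked(f,f), on(a), on(f), ready(a), ready(c), ready(f)}
optimal plan length = 3; 3 ≤ 3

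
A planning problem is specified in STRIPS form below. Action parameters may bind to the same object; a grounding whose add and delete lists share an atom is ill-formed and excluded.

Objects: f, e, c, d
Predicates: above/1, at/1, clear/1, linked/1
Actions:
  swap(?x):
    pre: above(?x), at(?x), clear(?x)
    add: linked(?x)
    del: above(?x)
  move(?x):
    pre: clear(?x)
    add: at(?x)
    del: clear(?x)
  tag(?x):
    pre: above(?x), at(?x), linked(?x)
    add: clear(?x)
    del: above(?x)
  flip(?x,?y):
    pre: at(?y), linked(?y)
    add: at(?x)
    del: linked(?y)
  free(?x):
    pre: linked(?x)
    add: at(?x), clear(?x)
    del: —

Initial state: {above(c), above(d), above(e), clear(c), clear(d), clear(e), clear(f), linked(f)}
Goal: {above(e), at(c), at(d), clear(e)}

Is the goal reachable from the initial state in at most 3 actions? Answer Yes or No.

1. move(c)  →  {above(c), above(d), above(e), at(c), clear(d), clear(e), clear(f), linked(f)}
2. move(d)  →  {above(c), above(d), above(e), at(c), at(d), clear(e), clear(f), linked(f)}
optimal plan length = 2; 2 ≤ 3

Yes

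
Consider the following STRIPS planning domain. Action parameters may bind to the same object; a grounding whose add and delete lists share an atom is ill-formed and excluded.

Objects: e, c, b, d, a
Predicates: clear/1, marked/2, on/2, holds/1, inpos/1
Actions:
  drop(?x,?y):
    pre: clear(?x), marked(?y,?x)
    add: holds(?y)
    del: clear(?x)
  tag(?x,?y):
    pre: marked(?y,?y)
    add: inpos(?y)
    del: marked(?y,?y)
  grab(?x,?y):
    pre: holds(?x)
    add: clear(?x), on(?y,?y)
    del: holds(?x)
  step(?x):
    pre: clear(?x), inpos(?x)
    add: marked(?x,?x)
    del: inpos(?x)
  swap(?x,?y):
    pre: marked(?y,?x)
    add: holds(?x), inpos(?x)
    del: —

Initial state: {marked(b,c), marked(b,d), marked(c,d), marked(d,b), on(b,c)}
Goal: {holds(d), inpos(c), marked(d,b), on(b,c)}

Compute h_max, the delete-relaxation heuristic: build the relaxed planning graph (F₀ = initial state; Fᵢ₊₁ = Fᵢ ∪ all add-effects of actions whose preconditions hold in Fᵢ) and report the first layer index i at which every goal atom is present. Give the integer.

F0 = init (5 atoms)
F1 = F0 ∪ {holds(b), holds(c), holds(d), inpos(b), inpos(c), inpos(d)}  (11 atoms)
goal ⊆ F1  ⇒  h_max = 1

1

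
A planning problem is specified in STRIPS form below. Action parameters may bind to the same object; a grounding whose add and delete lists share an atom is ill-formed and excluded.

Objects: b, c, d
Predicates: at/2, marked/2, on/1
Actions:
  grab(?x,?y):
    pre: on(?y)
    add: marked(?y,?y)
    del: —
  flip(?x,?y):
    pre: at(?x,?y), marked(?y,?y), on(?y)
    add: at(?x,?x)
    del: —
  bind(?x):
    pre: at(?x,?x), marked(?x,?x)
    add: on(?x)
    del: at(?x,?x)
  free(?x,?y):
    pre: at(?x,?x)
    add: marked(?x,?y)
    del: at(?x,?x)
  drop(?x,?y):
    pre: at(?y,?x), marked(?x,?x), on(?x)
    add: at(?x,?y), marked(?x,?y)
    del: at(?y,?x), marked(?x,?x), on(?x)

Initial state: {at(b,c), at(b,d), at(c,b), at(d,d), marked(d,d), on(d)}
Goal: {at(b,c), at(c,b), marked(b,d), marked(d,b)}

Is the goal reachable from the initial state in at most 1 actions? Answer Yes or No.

No

1. flip(b,d)  →  {at(b,b), at(b,c), at(b,d), at(c,b), at(d,d), marked(d,d), on(d)}
2. free(b,d)  →  {at(b,c), at(b,d), at(c,b), at(d,d), marked(b,d), marked(d,d), on(d)}
3. free(d,b)  →  {at(b,c), at(b,d), at(c,b), marked(b,d), marked(d,b), marked(d,d), on(d)}
optimal plan length = 3; 3 > 1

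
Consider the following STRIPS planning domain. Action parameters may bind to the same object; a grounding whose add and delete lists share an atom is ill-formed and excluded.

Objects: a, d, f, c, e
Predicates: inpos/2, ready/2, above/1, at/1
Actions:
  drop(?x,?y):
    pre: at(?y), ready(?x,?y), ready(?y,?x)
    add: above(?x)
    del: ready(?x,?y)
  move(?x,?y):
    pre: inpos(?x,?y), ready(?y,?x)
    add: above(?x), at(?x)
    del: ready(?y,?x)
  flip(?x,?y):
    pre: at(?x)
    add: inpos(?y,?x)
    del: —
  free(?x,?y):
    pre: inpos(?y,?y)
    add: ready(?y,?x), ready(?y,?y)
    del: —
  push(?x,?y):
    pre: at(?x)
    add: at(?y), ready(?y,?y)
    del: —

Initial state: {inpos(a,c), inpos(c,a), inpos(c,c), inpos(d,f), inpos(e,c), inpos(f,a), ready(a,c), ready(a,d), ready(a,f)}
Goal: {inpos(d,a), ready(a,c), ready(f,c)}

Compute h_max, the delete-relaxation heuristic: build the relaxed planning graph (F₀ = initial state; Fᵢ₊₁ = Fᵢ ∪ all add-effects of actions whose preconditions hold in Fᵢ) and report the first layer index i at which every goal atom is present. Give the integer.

F0 = init (9 atoms)
F1 = F0 ∪ {above(c), above(f), at(c), at(f), ready(c,a), ready(c,c), ready(c,d), ready(c,e), ready(c,f)}  (18 atoms)
F2 = F1 ∪ {above(a), above(e), at(a), at(d), at(e), inpos(a,f), inpos(c,f), inpos(d,c), inpos(e,f), inpos(f,c), inpos(f,f), ready(a,a), ready(d,d), ready(e,e), ready(f,f)}  (33 atoms)
F3 = F2 ∪ {above(d), inpos(a,a), inpos(a,d), inpos(a,e), inpos(c,d), inpos(c,e), inpos(d,a), inpos(d,d), inpos(d,e), inpos(e,a), inpos(e,d), inpos(e,e), inpos(f,d), inpos(f,e), ready(f,a), ready(f,c), ready(f,d), ready(f,e)}  (51 atoms)
goal ⊆ F3  ⇒  h_max = 3

3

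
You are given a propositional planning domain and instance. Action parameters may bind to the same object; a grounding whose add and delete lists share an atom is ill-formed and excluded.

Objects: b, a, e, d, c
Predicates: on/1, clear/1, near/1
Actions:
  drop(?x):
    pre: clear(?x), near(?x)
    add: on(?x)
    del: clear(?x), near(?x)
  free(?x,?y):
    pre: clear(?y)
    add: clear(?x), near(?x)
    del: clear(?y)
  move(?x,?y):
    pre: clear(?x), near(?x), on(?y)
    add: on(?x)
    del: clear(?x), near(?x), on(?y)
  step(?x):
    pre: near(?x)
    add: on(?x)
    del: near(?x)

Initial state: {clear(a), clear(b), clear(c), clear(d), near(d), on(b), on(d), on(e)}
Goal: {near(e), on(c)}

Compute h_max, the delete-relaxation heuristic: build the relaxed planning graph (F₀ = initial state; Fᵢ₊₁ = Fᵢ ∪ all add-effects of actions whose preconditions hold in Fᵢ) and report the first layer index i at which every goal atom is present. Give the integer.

F0 = init (8 atoms)
F1 = F0 ∪ {clear(e), near(a), near(b), near(c), near(e)}  (13 atoms)
F2 = F1 ∪ {on(a), on(c)}  (15 atoms)
goal ⊆ F2  ⇒  h_max = 2

2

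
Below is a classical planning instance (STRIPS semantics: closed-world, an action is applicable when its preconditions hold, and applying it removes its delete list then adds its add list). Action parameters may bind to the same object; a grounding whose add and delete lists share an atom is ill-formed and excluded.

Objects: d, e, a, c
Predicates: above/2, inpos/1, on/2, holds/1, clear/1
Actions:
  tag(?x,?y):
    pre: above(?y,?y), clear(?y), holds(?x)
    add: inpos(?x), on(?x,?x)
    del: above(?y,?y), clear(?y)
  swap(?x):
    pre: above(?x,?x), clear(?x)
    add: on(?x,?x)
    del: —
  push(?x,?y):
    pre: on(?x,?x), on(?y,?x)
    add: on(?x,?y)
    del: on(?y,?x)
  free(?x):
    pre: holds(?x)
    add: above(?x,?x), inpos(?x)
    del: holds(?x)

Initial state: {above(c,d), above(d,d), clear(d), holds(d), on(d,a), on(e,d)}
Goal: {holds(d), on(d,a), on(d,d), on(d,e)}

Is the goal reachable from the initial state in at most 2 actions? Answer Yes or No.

1. tag(d,d)  →  {above(c,d), holds(d), inpos(d), on(d,a), on(d,d), on(e,d)}
2. push(d,e)  →  {above(c,d), holds(d), inpos(d), on(d,a), on(d,d), on(d,e)}
optimal plan length = 2; 2 ≤ 2

Yes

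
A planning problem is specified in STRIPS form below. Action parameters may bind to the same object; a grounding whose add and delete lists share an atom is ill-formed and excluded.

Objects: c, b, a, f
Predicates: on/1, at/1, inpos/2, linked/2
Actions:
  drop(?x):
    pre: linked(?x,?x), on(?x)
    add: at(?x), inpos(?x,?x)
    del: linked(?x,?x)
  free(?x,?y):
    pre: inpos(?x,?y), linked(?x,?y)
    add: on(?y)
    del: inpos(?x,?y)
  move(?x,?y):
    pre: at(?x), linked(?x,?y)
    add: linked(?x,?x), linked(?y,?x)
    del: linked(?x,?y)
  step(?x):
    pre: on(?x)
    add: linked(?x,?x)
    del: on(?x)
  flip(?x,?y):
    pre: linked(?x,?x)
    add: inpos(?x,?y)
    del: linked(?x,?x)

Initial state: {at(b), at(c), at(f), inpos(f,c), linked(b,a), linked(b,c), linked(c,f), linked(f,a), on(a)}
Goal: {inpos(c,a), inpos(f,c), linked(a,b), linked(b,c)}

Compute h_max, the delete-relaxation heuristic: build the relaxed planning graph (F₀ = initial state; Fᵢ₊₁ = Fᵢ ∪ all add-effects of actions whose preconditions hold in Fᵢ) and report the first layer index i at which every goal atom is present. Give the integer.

2

F0 = init (9 atoms)
F1 = F0 ∪ {linked(a,a), linked(a,b), linked(a,f), linked(b,b), linked(c,b), linked(c,c), linked(f,c), linked(f,f)}  (17 atoms)
F2 = F1 ∪ {at(a), inpos(a,a), inpos(a,b), inpos(a,c), inpos(a,f), inpos(b,a), inpos(b,b), inpos(b,c), inpos(b,f), inpos(c,a), inpos(c,b), inpos(c,c), inpos(c,f), inpos(f,a), inpos(f,b), inpos(f,f), on(c)}  (34 atoms)
goal ⊆ F2  ⇒  h_max = 2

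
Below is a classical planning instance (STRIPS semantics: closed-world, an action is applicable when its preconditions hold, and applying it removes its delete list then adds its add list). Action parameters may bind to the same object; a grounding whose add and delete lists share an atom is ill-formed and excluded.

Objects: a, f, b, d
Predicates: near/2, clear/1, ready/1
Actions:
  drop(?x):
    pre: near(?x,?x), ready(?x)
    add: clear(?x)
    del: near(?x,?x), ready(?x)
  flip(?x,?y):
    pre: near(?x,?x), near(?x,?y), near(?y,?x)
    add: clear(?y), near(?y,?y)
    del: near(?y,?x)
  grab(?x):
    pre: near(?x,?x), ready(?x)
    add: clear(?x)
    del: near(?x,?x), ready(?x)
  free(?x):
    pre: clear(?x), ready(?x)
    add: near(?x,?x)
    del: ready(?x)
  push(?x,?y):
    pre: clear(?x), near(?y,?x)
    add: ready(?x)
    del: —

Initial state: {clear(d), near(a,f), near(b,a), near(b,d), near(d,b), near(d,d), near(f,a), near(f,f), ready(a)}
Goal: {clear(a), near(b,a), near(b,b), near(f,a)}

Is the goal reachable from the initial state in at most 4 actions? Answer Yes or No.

1. flip(f,a)  →  {clear(a), clear(d), near(a,a), near(b,a), near(b,d), near(d,b), near(d,d), near(f,a), near(f,f), ready(a)}
2. flip(d,b)  →  {clear(a), clear(b), clear(d), near(a,a), near(b,a), near(b,b), near(d,b), near(d,d), near(f,a), near(f,f), ready(a)}
optimal plan length = 2; 2 ≤ 4

Yes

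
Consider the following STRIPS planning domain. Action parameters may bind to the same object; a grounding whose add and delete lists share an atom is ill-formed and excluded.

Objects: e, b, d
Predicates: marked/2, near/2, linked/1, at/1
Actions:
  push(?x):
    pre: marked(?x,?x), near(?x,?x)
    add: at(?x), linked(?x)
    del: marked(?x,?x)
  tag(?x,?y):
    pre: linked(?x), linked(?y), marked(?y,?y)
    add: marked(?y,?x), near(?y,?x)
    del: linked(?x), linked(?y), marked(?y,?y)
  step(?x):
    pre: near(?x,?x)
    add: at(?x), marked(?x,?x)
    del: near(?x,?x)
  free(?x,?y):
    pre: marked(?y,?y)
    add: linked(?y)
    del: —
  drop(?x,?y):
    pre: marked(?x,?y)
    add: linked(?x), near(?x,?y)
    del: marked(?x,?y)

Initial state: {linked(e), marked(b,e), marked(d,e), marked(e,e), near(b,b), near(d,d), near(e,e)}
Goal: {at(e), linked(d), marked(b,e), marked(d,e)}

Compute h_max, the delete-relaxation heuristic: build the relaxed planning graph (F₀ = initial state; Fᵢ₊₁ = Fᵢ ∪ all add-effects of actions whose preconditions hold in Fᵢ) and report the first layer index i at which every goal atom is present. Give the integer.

F0 = init (7 atoms)
F1 = F0 ∪ {at(b), at(d), at(e), linked(b), linked(d), marked(b,b), marked(d,d), near(b,e), near(d,e)}  (16 atoms)
goal ⊆ F1  ⇒  h_max = 1

1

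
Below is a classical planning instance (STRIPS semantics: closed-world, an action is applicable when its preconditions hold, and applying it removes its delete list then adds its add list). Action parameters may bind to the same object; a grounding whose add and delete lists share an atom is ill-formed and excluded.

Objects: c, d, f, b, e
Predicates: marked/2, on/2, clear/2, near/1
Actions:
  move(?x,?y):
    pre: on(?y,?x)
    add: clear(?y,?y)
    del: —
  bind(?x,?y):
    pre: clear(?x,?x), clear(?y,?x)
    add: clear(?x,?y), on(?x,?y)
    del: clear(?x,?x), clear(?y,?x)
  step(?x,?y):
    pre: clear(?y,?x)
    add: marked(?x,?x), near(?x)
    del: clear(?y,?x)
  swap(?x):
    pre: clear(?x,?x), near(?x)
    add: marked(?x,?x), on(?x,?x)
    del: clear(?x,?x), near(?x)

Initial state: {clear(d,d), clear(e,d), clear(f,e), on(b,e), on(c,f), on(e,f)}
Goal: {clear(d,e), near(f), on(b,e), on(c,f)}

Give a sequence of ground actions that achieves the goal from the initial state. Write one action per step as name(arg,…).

move(f,e); bind(d,e); bind(e,f); step(f,e)

1. move(f,e)  →  {clear(d,d), clear(e,d), clear(e,e), clear(f,e), on(b,e), on(c,f), on(e,f)}
2. bind(d,e)  →  {clear(d,e), clear(e,e), clear(f,e), on(b,e), on(c,f), on(d,e), on(e,f)}
3. bind(e,f)  →  {clear(d,e), clear(e,f), on(b,e), on(c,f), on(d,e), on(e,f)}
4. step(f,e)  →  {clear(d,e), marked(f,f), near(f), on(b,e), on(c,f), on(d,e), on(e,f)}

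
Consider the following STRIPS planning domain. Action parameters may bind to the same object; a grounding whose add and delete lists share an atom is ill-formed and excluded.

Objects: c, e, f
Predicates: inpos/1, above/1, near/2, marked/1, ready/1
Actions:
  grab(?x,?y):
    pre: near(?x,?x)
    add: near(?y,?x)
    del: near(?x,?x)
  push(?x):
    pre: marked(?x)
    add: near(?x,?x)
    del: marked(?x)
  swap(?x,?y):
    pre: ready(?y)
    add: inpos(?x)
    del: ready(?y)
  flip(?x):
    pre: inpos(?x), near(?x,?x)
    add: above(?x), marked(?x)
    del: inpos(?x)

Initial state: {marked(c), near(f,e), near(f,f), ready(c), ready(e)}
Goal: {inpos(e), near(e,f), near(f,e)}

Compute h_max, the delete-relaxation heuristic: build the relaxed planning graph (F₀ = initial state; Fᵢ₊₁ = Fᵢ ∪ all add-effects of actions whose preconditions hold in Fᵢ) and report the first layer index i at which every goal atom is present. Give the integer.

1

F0 = init (5 atoms)
F1 = F0 ∪ {inpos(c), inpos(e), inpos(f), near(c,c), near(c,f), near(e,f)}  (11 atoms)
goal ⊆ F1  ⇒  h_max = 1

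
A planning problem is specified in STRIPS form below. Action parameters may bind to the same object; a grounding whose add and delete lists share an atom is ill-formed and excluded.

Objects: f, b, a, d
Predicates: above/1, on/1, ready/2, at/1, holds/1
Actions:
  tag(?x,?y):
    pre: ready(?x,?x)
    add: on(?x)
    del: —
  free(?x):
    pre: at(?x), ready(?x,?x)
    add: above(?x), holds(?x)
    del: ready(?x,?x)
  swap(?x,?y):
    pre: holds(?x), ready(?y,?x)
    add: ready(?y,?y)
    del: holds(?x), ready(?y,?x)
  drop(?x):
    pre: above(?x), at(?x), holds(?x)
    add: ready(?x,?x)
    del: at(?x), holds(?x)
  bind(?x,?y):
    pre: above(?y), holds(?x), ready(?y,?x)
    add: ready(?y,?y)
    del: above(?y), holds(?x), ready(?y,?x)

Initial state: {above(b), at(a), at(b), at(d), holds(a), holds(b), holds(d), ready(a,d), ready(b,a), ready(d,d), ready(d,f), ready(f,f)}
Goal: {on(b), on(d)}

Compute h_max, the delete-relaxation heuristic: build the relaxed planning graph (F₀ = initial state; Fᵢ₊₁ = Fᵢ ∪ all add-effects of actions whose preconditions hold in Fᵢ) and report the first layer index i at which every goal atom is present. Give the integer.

F0 = init (12 atoms)
F1 = F0 ∪ {above(d), on(d), on(f), ready(a,a), ready(b,b)}  (17 atoms)
F2 = F1 ∪ {above(a), on(a), on(b)}  (20 atoms)
goal ⊆ F2  ⇒  h_max = 2

2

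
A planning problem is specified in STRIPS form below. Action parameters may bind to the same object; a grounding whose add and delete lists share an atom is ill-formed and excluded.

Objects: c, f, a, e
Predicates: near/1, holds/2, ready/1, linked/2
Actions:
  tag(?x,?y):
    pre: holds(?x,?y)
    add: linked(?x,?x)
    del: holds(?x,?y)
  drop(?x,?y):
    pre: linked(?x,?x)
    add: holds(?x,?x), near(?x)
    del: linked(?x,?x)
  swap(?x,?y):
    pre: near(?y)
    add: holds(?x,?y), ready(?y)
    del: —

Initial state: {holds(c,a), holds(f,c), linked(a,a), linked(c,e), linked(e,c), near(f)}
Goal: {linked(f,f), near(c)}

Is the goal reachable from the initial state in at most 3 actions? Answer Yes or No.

1. tag(c,a)  →  {holds(f,c), linked(a,a), linked(c,c), linked(c,e), linked(e,c), near(f)}
2. tag(f,c)  →  {linked(a,a), linked(c,c), linked(c,e), linked(e,c), linked(f,f), near(f)}
3. drop(c,c)  →  {holds(c,c), linked(a,a), linked(c,e), linked(e,c), linked(f,f), near(c), near(f)}
optimal plan length = 3; 3 ≤ 3

Yes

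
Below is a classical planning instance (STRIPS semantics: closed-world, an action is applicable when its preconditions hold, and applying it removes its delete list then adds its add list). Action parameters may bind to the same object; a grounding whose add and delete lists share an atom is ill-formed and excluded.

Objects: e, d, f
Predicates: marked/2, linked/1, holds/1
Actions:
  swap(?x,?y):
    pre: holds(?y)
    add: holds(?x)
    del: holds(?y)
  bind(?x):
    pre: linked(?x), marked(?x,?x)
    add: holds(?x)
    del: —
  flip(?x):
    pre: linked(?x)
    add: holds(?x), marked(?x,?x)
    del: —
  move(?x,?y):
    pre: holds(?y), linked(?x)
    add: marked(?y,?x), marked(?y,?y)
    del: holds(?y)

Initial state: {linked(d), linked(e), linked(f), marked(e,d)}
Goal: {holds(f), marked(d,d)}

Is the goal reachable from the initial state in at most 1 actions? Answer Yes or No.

No

1. flip(d)  →  {holds(d), linked(d), linked(e), linked(f), marked(d,d), marked(e,d)}
2. swap(f,d)  →  {holds(f), linked(d), linked(e), linked(f), marked(d,d), marked(e,d)}
optimal plan length = 2; 2 > 1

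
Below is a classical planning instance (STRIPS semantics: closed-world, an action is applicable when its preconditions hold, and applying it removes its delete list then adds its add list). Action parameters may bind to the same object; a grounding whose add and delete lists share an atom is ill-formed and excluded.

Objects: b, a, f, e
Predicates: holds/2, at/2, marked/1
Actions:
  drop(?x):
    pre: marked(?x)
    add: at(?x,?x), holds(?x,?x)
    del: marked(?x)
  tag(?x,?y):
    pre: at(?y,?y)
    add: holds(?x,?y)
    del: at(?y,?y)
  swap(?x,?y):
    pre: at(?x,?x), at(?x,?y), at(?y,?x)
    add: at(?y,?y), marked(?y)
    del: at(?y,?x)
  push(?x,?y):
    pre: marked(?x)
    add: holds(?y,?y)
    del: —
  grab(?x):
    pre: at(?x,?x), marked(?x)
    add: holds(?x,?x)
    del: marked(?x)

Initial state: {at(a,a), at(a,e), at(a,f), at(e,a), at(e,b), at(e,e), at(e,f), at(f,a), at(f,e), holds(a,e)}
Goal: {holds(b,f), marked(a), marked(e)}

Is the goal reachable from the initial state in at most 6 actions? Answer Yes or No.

1. swap(a,f)  →  {at(a,a), at(a,e), at(a,f), at(e,a), at(e,b), at(e,e), at(e,f), at(f,e), at(f,f), holds(a,e), marked(f)}
2. swap(f,e)  →  {at(a,a), at(a,e), at(a,f), at(e,a), at(e,b), at(e,e), at(f,e), at(f,f), holds(a,e), marked(e), marked(f)}
3. tag(b,f)  →  {at(a,a), at(a,e), at(a,f), at(e,a), at(e,b), at(e,e), at(f,e), holds(a,e), holds(b,f), marked(e), marked(f)}
4. swap(e,a)  →  {at(a,a), at(a,f), at(e,a), at(e,b), at(e,e), at(f,e), holds(a,e), holds(b,f), marked(a), marked(e), marked(f)}
optimal plan length = 4; 4 ≤ 6

Yes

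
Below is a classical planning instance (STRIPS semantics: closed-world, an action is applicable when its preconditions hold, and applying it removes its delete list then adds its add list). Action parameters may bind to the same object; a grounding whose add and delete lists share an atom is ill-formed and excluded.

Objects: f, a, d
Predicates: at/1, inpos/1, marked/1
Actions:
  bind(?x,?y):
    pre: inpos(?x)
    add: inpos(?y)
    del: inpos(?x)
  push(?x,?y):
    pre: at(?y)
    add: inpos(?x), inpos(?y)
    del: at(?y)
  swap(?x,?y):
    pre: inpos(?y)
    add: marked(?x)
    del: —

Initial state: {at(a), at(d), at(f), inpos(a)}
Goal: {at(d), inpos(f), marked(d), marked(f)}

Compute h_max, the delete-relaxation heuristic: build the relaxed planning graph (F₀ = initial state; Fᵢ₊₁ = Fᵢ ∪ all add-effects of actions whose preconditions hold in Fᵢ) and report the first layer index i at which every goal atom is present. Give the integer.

F0 = init (4 atoms)
F1 = F0 ∪ {inpos(d), inpos(f), marked(a), marked(d), marked(f)}  (9 atoms)
goal ⊆ F1  ⇒  h_max = 1

1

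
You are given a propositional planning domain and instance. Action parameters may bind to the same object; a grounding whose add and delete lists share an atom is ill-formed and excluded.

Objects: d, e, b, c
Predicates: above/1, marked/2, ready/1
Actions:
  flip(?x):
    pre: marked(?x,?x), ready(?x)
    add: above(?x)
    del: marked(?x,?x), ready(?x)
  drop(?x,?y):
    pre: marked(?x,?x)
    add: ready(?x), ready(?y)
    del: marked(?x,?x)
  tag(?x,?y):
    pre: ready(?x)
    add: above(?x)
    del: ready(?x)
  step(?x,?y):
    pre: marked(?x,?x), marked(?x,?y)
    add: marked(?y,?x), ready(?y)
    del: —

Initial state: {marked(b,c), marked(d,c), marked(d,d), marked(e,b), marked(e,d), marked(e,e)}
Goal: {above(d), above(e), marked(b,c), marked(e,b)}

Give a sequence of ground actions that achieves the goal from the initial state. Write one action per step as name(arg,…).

1. drop(d,e)  →  {marked(b,c), marked(d,c), marked(e,b), marked(e,d), marked(e,e), ready(d), ready(e)}
2. flip(e)  →  {above(e), marked(b,c), marked(d,c), marked(e,b), marked(e,d), ready(d)}
3. tag(d,d)  →  {above(d), above(e), marked(b,c), marked(d,c), marked(e,b), marked(e,d)}

drop(d,e); flip(e); tag(d,d)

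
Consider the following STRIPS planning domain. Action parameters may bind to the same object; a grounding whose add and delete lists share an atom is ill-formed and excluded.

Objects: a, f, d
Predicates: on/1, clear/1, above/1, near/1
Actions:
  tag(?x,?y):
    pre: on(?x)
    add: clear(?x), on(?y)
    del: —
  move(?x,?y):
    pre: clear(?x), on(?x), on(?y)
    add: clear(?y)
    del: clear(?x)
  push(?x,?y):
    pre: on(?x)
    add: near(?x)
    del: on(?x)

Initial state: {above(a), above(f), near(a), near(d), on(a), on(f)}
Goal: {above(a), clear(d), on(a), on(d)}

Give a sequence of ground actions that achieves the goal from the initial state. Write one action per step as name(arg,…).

1. tag(a,d)  →  {above(a), above(f), clear(a), near(a), near(d), on(a), on(d), on(f)}
2. tag(d,a)  →  {above(a), above(f), clear(a), clear(d), near(a), near(d), on(a), on(d), on(f)}

tag(a,d); tag(d,a)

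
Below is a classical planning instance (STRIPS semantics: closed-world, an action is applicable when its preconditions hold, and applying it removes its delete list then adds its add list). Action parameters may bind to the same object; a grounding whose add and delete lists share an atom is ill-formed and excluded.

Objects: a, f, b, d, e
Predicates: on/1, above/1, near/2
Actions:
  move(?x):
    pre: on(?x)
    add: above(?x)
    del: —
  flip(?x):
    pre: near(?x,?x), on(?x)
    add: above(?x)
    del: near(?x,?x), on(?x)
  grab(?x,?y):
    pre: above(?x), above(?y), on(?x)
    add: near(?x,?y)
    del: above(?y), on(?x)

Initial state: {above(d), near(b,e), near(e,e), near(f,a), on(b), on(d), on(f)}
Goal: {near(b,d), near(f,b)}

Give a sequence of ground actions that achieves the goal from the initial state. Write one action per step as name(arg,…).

1. move(f)  →  {above(d), above(f), near(b,e), near(e,e), near(f,a), on(b), on(d), on(f)}
2. move(b)  →  {above(b), above(d), above(f), near(b,e), near(e,e), near(f,a), on(b), on(d), on(f)}
3. grab(b,d)  →  {above(b), above(f), near(b,d), near(b,e), near(e,e), near(f,a), on(d), on(f)}
4. grab(f,b)  →  {above(f), near(b,d), near(b,e), near(e,e), near(f,a), near(f,b), on(d)}

move(f); move(b); grab(b,d); grab(f,b)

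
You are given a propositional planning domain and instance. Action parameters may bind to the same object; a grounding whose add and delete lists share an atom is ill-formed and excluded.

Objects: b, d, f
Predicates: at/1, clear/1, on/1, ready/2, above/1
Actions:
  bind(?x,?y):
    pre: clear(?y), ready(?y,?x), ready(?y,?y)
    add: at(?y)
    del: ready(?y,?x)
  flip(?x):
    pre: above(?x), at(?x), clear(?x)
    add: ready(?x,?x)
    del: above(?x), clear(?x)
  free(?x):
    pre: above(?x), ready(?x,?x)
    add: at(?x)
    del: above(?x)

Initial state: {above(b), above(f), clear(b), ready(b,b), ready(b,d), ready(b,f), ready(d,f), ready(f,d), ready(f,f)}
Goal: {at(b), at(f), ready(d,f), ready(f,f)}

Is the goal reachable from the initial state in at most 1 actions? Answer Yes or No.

1. bind(b,b)  →  {above(b), above(f), at(b), clear(b), ready(b,d), ready(b,f), ready(d,f), ready(f,d), ready(f,f)}
2. free(f)  →  {above(b), at(b), at(f), clear(b), ready(b,d), ready(b,f), ready(d,f), ready(f,d), ready(f,f)}
optimal plan length = 2; 2 > 1

No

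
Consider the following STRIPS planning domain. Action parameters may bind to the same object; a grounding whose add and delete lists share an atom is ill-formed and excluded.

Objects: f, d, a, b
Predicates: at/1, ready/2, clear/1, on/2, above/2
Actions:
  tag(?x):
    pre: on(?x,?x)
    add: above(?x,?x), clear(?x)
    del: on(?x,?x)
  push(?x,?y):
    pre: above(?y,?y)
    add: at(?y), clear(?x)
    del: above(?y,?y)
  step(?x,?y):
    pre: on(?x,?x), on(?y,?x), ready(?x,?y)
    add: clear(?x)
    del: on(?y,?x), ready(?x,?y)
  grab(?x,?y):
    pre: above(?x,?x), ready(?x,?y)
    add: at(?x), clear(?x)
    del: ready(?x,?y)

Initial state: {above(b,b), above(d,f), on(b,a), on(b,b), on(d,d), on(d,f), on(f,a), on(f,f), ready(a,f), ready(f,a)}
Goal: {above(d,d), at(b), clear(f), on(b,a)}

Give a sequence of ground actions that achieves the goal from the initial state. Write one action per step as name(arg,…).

tag(d); push(f,b)

1. tag(d)  →  {above(b,b), above(d,d), above(d,f), clear(d), on(b,a), on(b,b), on(d,f), on(f,a), on(f,f), ready(a,f), ready(f,a)}
2. push(f,b)  →  {above(d,d), above(d,f), at(b), clear(d), clear(f), on(b,a), on(b,b), on(d,f), on(f,a), on(f,f), ready(a,f), ready(f,a)}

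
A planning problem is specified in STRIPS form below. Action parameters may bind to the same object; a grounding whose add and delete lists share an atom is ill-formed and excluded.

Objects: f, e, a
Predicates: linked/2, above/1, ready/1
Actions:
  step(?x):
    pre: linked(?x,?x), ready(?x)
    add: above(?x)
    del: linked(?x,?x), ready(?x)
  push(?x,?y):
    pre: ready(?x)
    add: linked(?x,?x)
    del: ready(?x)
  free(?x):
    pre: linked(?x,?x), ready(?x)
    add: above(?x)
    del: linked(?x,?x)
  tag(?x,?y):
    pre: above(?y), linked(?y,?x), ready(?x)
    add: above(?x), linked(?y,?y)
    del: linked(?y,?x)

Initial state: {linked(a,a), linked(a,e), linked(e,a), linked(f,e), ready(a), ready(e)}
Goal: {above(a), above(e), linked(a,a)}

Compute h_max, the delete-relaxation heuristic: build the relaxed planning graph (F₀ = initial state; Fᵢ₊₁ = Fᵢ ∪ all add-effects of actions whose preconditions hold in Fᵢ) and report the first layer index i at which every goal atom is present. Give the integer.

F0 = init (6 atoms)
F1 = F0 ∪ {above(a), linked(e,e)}  (8 atoms)
F2 = F1 ∪ {above(e)}  (9 atoms)
goal ⊆ F2  ⇒  h_max = 2

2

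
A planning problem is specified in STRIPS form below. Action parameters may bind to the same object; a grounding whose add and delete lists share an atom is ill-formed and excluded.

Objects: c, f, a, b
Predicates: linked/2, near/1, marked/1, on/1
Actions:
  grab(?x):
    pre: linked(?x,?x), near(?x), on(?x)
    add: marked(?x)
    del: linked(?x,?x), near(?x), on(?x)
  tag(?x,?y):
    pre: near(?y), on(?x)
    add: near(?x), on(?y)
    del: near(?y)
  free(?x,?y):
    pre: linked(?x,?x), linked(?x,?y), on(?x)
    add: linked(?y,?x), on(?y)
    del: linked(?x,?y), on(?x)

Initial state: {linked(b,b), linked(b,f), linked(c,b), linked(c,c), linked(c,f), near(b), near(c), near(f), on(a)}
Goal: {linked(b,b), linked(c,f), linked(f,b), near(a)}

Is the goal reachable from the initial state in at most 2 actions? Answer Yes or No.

1. tag(a,b)  →  {linked(b,b), linked(b,f), linked(c,b), linked(c,c), linked(c,f), near(a), near(c), near(f), on(a), on(b)}
2. free(b,f)  →  {linked(b,b), linked(c,b), linked(c,c), linked(c,f), linked(f,b), near(a), near(c), near(f), on(a), on(f)}
optimal plan length = 2; 2 ≤ 2

Yes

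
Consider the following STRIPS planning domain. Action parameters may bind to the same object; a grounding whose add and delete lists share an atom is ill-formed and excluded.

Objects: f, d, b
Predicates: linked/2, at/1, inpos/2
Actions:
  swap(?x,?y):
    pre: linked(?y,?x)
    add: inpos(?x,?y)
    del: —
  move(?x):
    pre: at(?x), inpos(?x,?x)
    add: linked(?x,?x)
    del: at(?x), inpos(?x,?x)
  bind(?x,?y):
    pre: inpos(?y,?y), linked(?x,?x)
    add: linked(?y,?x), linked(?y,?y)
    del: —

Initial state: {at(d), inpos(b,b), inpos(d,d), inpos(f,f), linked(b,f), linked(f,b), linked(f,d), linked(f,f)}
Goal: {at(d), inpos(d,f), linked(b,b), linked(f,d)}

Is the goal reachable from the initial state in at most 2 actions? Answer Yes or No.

1. swap(d,f)  →  {at(d), inpos(b,b), inpos(d,d), inpos(d,f), inpos(f,f), linked(b,f), linked(f,b), linked(f,d), linked(f,f)}
2. bind(f,b)  →  {at(d), inpos(b,b), inpos(d,d), inpos(d,f), inpos(f,f), linked(b,b), linked(b,f), linked(f,b), linked(f,d), linked(f,f)}
optimal plan length = 2; 2 ≤ 2

Yes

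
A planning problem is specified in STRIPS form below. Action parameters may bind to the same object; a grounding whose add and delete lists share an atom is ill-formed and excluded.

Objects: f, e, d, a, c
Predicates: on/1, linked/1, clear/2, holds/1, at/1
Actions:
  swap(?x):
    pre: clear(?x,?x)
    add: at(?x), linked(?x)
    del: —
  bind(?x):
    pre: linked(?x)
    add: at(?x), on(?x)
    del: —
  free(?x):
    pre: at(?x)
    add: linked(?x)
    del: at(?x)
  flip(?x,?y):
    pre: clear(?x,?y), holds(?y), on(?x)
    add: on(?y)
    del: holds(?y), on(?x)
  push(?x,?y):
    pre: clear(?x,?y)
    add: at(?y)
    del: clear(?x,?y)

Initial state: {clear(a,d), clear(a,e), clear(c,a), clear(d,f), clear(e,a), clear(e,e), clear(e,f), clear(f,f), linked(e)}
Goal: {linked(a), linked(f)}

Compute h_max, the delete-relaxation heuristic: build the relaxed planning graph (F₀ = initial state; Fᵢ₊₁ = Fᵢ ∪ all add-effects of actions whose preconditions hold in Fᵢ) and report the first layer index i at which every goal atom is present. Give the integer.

2

F0 = init (9 atoms)
F1 = F0 ∪ {at(a), at(d), at(e), at(f), linked(f), on(e)}  (15 atoms)
F2 = F1 ∪ {linked(a), linked(d), on(f)}  (18 atoms)
goal ⊆ F2  ⇒  h_max = 2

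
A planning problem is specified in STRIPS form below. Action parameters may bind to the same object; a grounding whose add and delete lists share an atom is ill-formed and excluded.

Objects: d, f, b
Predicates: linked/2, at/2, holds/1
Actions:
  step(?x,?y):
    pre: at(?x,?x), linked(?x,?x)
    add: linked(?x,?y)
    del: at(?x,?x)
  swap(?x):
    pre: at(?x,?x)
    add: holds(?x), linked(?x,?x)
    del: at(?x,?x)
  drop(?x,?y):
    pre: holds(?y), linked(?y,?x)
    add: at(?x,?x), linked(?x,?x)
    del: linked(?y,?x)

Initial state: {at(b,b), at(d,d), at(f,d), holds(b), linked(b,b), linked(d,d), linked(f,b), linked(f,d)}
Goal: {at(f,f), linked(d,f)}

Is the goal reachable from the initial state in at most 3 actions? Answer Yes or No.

Yes

1. step(d,f)  →  {at(b,b), at(f,d), holds(b), linked(b,b), linked(d,d), linked(d,f), linked(f,b), linked(f,d)}
2. step(b,f)  →  {at(f,d), holds(b), linked(b,b), linked(b,f), linked(d,d), linked(d,f), linked(f,b), linked(f,d)}
3. drop(f,b)  →  {at(f,d), at(f,f), holds(b), linked(b,b), linked(d,d), linked(d,f), linked(f,b), linked(f,d), linked(f,f)}
optimal plan length = 3; 3 ≤ 3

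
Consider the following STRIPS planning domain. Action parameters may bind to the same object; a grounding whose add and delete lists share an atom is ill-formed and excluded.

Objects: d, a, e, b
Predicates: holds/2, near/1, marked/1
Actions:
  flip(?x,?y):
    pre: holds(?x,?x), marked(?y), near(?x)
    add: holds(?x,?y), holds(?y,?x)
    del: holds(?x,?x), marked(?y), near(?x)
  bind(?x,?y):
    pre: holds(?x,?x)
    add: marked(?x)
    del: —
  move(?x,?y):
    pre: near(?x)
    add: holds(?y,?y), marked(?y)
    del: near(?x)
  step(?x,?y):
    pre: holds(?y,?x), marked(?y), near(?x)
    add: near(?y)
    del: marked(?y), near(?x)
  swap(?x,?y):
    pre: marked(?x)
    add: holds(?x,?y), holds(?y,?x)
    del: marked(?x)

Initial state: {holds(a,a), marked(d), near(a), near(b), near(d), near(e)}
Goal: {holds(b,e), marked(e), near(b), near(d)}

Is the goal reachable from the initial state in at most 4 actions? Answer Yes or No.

1. move(a,e)  →  {holds(a,a), holds(e,e), marked(d), marked(e), near(b), near(d), near(e)}
2. move(e,b)  →  {holds(a,a), holds(b,b), holds(e,e), marked(b), marked(d), marked(e), near(b), near(d)}
3. swap(b,e)  →  {holds(a,a), holds(b,b), holds(b,e), holds(e,b), holds(e,e), marked(d), marked(e), near(b), near(d)}
optimal plan length = 3; 3 ≤ 4

Yes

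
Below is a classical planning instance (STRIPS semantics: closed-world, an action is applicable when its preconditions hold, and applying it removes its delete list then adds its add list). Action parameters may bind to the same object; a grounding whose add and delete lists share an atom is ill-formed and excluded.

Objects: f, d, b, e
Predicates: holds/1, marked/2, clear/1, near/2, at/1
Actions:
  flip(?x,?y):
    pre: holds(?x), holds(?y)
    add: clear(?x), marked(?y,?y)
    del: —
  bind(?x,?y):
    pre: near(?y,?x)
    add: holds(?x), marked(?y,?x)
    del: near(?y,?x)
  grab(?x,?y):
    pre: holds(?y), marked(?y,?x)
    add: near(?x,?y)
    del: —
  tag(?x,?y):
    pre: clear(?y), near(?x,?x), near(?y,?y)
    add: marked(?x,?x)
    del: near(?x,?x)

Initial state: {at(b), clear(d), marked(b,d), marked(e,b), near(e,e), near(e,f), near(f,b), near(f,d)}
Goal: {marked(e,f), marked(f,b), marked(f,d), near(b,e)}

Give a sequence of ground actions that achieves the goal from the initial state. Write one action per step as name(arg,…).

1. bind(f,e)  →  {at(b), clear(d), holds(f), marked(b,d), marked(e,b), marked(e,f), near(e,e), near(f,b), near(f,d)}
2. bind(d,f)  →  {at(b), clear(d), holds(d), holds(f), marked(b,d), marked(e,b), marked(e,f), marked(f,d), near(e,e), near(f,b)}
3. bind(b,f)  →  {at(b), clear(d), holds(b), holds(d), holds(f), marked(b,d), marked(e,b), marked(e,f), marked(f,b), marked(f,d), near(e,e)}
4. bind(e,e)  →  {at(b), clear(d), holds(b), holds(d), holds(e), holds(f), marked(b,d), marked(e,b), marked(e,e), marked(e,f), marked(f,b), marked(f,d)}
5. grab(b,e)  →  {at(b), clear(d), holds(b), holds(d), holds(e), holds(f), marked(b,d), marked(e,b), marked(e,e), marked(e,f), marked(f,b), marked(f,d), near(b,e)}

bind(f,e); bind(d,f); bind(b,f); bind(e,e); grab(b,e)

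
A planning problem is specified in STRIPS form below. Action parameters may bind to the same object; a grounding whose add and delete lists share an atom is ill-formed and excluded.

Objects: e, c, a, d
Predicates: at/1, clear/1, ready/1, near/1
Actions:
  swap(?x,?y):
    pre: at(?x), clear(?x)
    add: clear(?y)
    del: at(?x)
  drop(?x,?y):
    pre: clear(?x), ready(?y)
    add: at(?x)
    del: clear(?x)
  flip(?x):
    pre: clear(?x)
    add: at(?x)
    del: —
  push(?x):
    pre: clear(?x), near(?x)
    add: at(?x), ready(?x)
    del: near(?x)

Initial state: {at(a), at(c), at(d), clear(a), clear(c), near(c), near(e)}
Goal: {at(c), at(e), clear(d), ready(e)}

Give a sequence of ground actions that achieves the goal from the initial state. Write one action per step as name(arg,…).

1. swap(a,d)  →  {at(c), at(d), clear(a), clear(c), clear(d), near(c), near(e)}
2. swap(d,e)  →  {at(c), clear(a), clear(c), clear(d), clear(e), near(c), near(e)}
3. push(e)  →  {at(c), at(e), clear(a), clear(c), clear(d), clear(e), near(c), ready(e)}

swap(a,d); swap(d,e); push(e)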